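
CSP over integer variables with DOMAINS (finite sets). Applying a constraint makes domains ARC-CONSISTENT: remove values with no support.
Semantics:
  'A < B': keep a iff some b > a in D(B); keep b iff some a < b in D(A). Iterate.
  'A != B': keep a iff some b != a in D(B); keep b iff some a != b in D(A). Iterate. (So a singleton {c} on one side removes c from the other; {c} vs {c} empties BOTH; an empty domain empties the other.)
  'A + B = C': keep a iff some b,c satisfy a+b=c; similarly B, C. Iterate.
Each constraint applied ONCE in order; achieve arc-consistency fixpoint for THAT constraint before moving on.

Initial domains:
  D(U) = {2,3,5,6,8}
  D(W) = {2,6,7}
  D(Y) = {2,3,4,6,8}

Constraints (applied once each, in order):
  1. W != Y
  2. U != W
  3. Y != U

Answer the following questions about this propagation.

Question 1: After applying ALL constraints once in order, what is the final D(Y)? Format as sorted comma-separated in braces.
Answer: {2,3,4,6,8}

Derivation:
Constraint 1 (W != Y) on D(W)={2,6,7} D(Y)={2,3,4,6,8}: no change
Constraint 2 (U != W) on D(U)={2,3,5,6,8} D(W)={2,6,7}: no change
Constraint 3 (Y != U) on D(Y)={2,3,4,6,8} D(U)={2,3,5,6,8}: no change
So after all 3 constraints: D(Y) = {2,3,4,6,8}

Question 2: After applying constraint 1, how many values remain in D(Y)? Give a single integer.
Answer: 5

Derivation:
Constraint 1 (W != Y) on D(W)={2,6,7} D(Y)={2,3,4,6,8}: no change
So after constraint 1: D(Y)={2,3,4,6,8}, size = 5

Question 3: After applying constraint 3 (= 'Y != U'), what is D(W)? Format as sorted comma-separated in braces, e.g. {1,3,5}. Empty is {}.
Answer: {2,6,7}

Derivation:
Constraint 1 (W != Y) on D(W)={2,6,7} D(Y)={2,3,4,6,8}: no change
Constraint 2 (U != W) on D(U)={2,3,5,6,8} D(W)={2,6,7}: no change
Constraint 3 (Y != U) on D(Y)={2,3,4,6,8} D(U)={2,3,5,6,8}: no change
So after constraint 3: D(W) = {2,6,7}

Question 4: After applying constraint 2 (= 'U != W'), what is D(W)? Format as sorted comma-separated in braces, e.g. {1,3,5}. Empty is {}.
Answer: {2,6,7}

Derivation:
Constraint 1 (W != Y) on D(W)={2,6,7} D(Y)={2,3,4,6,8}: no change
Constraint 2 (U != W) on D(U)={2,3,5,6,8} D(W)={2,6,7}: no change
So after constraint 2: D(W) = {2,6,7}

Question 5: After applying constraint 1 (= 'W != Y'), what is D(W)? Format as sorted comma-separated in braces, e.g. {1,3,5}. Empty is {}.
Answer: {2,6,7}

Derivation:
Constraint 1 (W != Y) on D(W)={2,6,7} D(Y)={2,3,4,6,8}: no change
So after constraint 1: D(W) = {2,6,7}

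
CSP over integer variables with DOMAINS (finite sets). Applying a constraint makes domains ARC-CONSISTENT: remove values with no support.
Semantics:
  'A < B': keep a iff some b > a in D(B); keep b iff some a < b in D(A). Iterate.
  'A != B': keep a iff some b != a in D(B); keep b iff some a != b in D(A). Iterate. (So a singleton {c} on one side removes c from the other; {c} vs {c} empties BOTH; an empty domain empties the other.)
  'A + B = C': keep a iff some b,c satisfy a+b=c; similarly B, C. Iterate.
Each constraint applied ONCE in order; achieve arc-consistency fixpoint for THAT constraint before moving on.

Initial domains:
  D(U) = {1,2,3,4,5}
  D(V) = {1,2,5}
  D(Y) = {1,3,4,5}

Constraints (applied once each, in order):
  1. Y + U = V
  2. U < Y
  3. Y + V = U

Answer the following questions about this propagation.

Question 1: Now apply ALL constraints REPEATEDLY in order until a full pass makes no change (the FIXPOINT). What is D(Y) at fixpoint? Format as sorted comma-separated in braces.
Answer: {}

Derivation:
pass 0 (initial): D(Y)={1,3,4,5}
pass 1: U {1,2,3,4,5}->{}; V {1,2,5}->{}; Y {1,3,4,5}->{}
pass 2: no change
Fixpoint after 2 passes: D(Y) = {}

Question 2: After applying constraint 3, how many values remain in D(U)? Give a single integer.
Answer: 0

Derivation:
Constraint 1 (Y + U = V) on D(Y)={1,3,4,5} D(U)={1,2,3,4,5} D(V)={1,2,5}: Y {1,3,4,5}->{1,3,4}; U {1,2,3,4,5}->{1,2,4}; V {1,2,5}->{2,5}
Constraint 2 (U < Y) on D(U)={1,2,4} D(Y)={1,3,4}: U {1,2,4}->{1,2}; Y {1,3,4}->{3,4}
Constraint 3 (Y + V = U) on D(Y)={3,4} D(V)={2,5} D(U)={1,2}: Y {3,4}->{}; V {2,5}->{}; U {1,2}->{}
So after constraint 3: D(U)={}, size = 0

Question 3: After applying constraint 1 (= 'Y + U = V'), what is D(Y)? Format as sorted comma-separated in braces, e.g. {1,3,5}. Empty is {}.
Constraint 1 (Y + U = V) on D(Y)={1,3,4,5} D(U)={1,2,3,4,5} D(V)={1,2,5}: Y {1,3,4,5}->{1,3,4}; U {1,2,3,4,5}->{1,2,4}; V {1,2,5}->{2,5}
So after constraint 1: D(Y) = {1,3,4}

Answer: {1,3,4}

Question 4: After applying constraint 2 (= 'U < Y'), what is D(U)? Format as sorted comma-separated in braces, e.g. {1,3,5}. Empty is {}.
Constraint 1 (Y + U = V) on D(Y)={1,3,4,5} D(U)={1,2,3,4,5} D(V)={1,2,5}: Y {1,3,4,5}->{1,3,4}; U {1,2,3,4,5}->{1,2,4}; V {1,2,5}->{2,5}
Constraint 2 (U < Y) on D(U)={1,2,4} D(Y)={1,3,4}: U {1,2,4}->{1,2}; Y {1,3,4}->{3,4}
So after constraint 2: D(U) = {1,2}

Answer: {1,2}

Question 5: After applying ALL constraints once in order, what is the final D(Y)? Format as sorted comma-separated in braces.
Answer: {}

Derivation:
Constraint 1 (Y + U = V) on D(Y)={1,3,4,5} D(U)={1,2,3,4,5} D(V)={1,2,5}: Y {1,3,4,5}->{1,3,4}; U {1,2,3,4,5}->{1,2,4}; V {1,2,5}->{2,5}
Constraint 2 (U < Y) on D(U)={1,2,4} D(Y)={1,3,4}: U {1,2,4}->{1,2}; Y {1,3,4}->{3,4}
Constraint 3 (Y + V = U) on D(Y)={3,4} D(V)={2,5} D(U)={1,2}: Y {3,4}->{}; V {2,5}->{}; U {1,2}->{}
So after all 3 constraints: D(Y) = {}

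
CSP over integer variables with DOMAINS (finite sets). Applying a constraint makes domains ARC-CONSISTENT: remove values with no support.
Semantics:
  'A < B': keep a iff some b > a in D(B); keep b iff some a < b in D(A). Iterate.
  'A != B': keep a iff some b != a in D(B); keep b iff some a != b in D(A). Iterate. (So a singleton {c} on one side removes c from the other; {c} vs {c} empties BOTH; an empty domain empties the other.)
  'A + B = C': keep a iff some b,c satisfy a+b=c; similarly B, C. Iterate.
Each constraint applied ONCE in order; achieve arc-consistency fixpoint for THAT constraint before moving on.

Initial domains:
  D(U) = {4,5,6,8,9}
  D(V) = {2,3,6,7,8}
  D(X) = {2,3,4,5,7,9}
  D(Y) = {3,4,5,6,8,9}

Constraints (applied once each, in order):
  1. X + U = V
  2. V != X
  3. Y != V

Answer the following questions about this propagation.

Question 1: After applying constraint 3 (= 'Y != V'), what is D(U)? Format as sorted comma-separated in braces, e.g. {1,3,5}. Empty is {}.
Answer: {4,5,6}

Derivation:
Constraint 1 (X + U = V) on D(X)={2,3,4,5,7,9} D(U)={4,5,6,8,9} D(V)={2,3,6,7,8}: X {2,3,4,5,7,9}->{2,3,4}; U {4,5,6,8,9}->{4,5,6}; V {2,3,6,7,8}->{6,7,8}
Constraint 2 (V != X) on D(V)={6,7,8} D(X)={2,3,4}: no change
Constraint 3 (Y != V) on D(Y)={3,4,5,6,8,9} D(V)={6,7,8}: no change
So after constraint 3: D(U) = {4,5,6}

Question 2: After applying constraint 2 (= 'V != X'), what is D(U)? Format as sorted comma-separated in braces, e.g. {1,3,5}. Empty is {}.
Answer: {4,5,6}

Derivation:
Constraint 1 (X + U = V) on D(X)={2,3,4,5,7,9} D(U)={4,5,6,8,9} D(V)={2,3,6,7,8}: X {2,3,4,5,7,9}->{2,3,4}; U {4,5,6,8,9}->{4,5,6}; V {2,3,6,7,8}->{6,7,8}
Constraint 2 (V != X) on D(V)={6,7,8} D(X)={2,3,4}: no change
So after constraint 2: D(U) = {4,5,6}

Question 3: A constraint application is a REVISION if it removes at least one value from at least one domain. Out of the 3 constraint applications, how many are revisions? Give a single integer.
Constraint 1 (X + U = V) on D(X)={2,3,4,5,7,9} D(U)={4,5,6,8,9} D(V)={2,3,6,7,8}: X {2,3,4,5,7,9}->{2,3,4}; U {4,5,6,8,9}->{4,5,6}; V {2,3,6,7,8}->{6,7,8} => REVISION
Constraint 2 (V != X) on D(V)={6,7,8} D(X)={2,3,4}: no change => not a revision
Constraint 3 (Y != V) on D(Y)={3,4,5,6,8,9} D(V)={6,7,8}: no change => not a revision
Total revisions = 1

Answer: 1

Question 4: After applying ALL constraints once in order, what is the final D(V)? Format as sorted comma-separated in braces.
Answer: {6,7,8}

Derivation:
Constraint 1 (X + U = V) on D(X)={2,3,4,5,7,9} D(U)={4,5,6,8,9} D(V)={2,3,6,7,8}: X {2,3,4,5,7,9}->{2,3,4}; U {4,5,6,8,9}->{4,5,6}; V {2,3,6,7,8}->{6,7,8}
Constraint 2 (V != X) on D(V)={6,7,8} D(X)={2,3,4}: no change
Constraint 3 (Y != V) on D(Y)={3,4,5,6,8,9} D(V)={6,7,8}: no change
So after all 3 constraints: D(V) = {6,7,8}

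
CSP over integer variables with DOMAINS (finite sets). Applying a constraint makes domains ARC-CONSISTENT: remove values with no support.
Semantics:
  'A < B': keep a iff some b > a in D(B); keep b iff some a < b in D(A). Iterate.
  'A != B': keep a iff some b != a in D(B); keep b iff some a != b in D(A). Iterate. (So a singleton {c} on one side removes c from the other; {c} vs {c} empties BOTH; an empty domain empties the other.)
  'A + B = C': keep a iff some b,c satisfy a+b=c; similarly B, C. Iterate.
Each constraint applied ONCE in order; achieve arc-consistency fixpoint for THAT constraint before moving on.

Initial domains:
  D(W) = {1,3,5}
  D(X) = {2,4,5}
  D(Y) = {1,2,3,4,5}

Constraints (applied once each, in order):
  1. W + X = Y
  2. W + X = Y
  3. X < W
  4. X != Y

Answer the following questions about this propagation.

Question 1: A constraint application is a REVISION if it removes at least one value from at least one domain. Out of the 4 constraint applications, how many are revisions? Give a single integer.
Answer: 2

Derivation:
Constraint 1 (W + X = Y) on D(W)={1,3,5} D(X)={2,4,5} D(Y)={1,2,3,4,5}: W {1,3,5}->{1,3}; X {2,4,5}->{2,4}; Y {1,2,3,4,5}->{3,5} => REVISION
Constraint 2 (W + X = Y) on D(W)={1,3} D(X)={2,4} D(Y)={3,5}: no change => not a revision
Constraint 3 (X < W) on D(X)={2,4} D(W)={1,3}: X {2,4}->{2}; W {1,3}->{3} => REVISION
Constraint 4 (X != Y) on D(X)={2} D(Y)={3,5}: no change => not a revision
Total revisions = 2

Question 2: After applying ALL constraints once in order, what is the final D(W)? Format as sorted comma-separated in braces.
Answer: {3}

Derivation:
Constraint 1 (W + X = Y) on D(W)={1,3,5} D(X)={2,4,5} D(Y)={1,2,3,4,5}: W {1,3,5}->{1,3}; X {2,4,5}->{2,4}; Y {1,2,3,4,5}->{3,5}
Constraint 2 (W + X = Y) on D(W)={1,3} D(X)={2,4} D(Y)={3,5}: no change
Constraint 3 (X < W) on D(X)={2,4} D(W)={1,3}: X {2,4}->{2}; W {1,3}->{3}
Constraint 4 (X != Y) on D(X)={2} D(Y)={3,5}: no change
So after all 4 constraints: D(W) = {3}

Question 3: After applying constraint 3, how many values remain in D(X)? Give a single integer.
Answer: 1

Derivation:
Constraint 1 (W + X = Y) on D(W)={1,3,5} D(X)={2,4,5} D(Y)={1,2,3,4,5}: W {1,3,5}->{1,3}; X {2,4,5}->{2,4}; Y {1,2,3,4,5}->{3,5}
Constraint 2 (W + X = Y) on D(W)={1,3} D(X)={2,4} D(Y)={3,5}: no change
Constraint 3 (X < W) on D(X)={2,4} D(W)={1,3}: X {2,4}->{2}; W {1,3}->{3}
So after constraint 3: D(X)={2}, size = 1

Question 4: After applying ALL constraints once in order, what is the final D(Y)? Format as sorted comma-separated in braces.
Answer: {3,5}

Derivation:
Constraint 1 (W + X = Y) on D(W)={1,3,5} D(X)={2,4,5} D(Y)={1,2,3,4,5}: W {1,3,5}->{1,3}; X {2,4,5}->{2,4}; Y {1,2,3,4,5}->{3,5}
Constraint 2 (W + X = Y) on D(W)={1,3} D(X)={2,4} D(Y)={3,5}: no change
Constraint 3 (X < W) on D(X)={2,4} D(W)={1,3}: X {2,4}->{2}; W {1,3}->{3}
Constraint 4 (X != Y) on D(X)={2} D(Y)={3,5}: no change
So after all 4 constraints: D(Y) = {3,5}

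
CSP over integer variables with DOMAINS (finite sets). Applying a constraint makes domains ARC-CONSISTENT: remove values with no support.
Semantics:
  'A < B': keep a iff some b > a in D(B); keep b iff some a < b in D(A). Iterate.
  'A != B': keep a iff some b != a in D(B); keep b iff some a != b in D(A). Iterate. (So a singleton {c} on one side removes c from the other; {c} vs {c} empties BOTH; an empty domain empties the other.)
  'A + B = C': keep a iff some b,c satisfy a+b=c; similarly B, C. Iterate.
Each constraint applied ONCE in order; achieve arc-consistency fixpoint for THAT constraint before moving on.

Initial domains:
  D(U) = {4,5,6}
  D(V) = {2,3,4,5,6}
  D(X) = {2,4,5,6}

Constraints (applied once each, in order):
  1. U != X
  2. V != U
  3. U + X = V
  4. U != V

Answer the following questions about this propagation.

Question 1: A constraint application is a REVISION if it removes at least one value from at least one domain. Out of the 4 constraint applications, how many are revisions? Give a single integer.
Answer: 1

Derivation:
Constraint 1 (U != X) on D(U)={4,5,6} D(X)={2,4,5,6}: no change => not a revision
Constraint 2 (V != U) on D(V)={2,3,4,5,6} D(U)={4,5,6}: no change => not a revision
Constraint 3 (U + X = V) on D(U)={4,5,6} D(X)={2,4,5,6} D(V)={2,3,4,5,6}: U {4,5,6}->{4}; X {2,4,5,6}->{2}; V {2,3,4,5,6}->{6} => REVISION
Constraint 4 (U != V) on D(U)={4} D(V)={6}: no change => not a revision
Total revisions = 1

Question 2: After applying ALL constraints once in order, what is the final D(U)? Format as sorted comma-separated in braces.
Answer: {4}

Derivation:
Constraint 1 (U != X) on D(U)={4,5,6} D(X)={2,4,5,6}: no change
Constraint 2 (V != U) on D(V)={2,3,4,5,6} D(U)={4,5,6}: no change
Constraint 3 (U + X = V) on D(U)={4,5,6} D(X)={2,4,5,6} D(V)={2,3,4,5,6}: U {4,5,6}->{4}; X {2,4,5,6}->{2}; V {2,3,4,5,6}->{6}
Constraint 4 (U != V) on D(U)={4} D(V)={6}: no change
So after all 4 constraints: D(U) = {4}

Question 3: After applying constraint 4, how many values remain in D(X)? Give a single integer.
Answer: 1

Derivation:
Constraint 1 (U != X) on D(U)={4,5,6} D(X)={2,4,5,6}: no change
Constraint 2 (V != U) on D(V)={2,3,4,5,6} D(U)={4,5,6}: no change
Constraint 3 (U + X = V) on D(U)={4,5,6} D(X)={2,4,5,6} D(V)={2,3,4,5,6}: U {4,5,6}->{4}; X {2,4,5,6}->{2}; V {2,3,4,5,6}->{6}
Constraint 4 (U != V) on D(U)={4} D(V)={6}: no change
So after constraint 4: D(X)={2}, size = 1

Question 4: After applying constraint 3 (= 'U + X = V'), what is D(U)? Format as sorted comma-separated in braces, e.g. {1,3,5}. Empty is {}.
Answer: {4}

Derivation:
Constraint 1 (U != X) on D(U)={4,5,6} D(X)={2,4,5,6}: no change
Constraint 2 (V != U) on D(V)={2,3,4,5,6} D(U)={4,5,6}: no change
Constraint 3 (U + X = V) on D(U)={4,5,6} D(X)={2,4,5,6} D(V)={2,3,4,5,6}: U {4,5,6}->{4}; X {2,4,5,6}->{2}; V {2,3,4,5,6}->{6}
So after constraint 3: D(U) = {4}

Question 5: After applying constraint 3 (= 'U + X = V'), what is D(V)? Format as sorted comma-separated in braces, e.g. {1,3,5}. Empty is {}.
Constraint 1 (U != X) on D(U)={4,5,6} D(X)={2,4,5,6}: no change
Constraint 2 (V != U) on D(V)={2,3,4,5,6} D(U)={4,5,6}: no change
Constraint 3 (U + X = V) on D(U)={4,5,6} D(X)={2,4,5,6} D(V)={2,3,4,5,6}: U {4,5,6}->{4}; X {2,4,5,6}->{2}; V {2,3,4,5,6}->{6}
So after constraint 3: D(V) = {6}

Answer: {6}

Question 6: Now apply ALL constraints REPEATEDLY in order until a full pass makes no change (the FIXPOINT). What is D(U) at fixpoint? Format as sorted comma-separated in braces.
Answer: {4}

Derivation:
pass 0 (initial): D(U)={4,5,6}
pass 1: U {4,5,6}->{4}; V {2,3,4,5,6}->{6}; X {2,4,5,6}->{2}
pass 2: no change
Fixpoint after 2 passes: D(U) = {4}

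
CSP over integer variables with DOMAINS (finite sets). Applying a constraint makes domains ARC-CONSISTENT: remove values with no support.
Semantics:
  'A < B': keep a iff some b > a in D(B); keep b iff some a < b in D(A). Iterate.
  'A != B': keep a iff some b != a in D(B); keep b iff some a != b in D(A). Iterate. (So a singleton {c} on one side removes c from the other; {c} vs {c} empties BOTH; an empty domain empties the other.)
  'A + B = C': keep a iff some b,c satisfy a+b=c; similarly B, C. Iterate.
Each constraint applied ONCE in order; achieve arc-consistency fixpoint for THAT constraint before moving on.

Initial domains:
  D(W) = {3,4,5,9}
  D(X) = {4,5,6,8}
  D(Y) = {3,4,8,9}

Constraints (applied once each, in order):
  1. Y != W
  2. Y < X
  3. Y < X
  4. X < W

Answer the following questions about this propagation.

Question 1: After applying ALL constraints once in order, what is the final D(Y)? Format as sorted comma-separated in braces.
Answer: {3,4}

Derivation:
Constraint 1 (Y != W) on D(Y)={3,4,8,9} D(W)={3,4,5,9}: no change
Constraint 2 (Y < X) on D(Y)={3,4,8,9} D(X)={4,5,6,8}: Y {3,4,8,9}->{3,4}
Constraint 3 (Y < X) on D(Y)={3,4} D(X)={4,5,6,8}: no change
Constraint 4 (X < W) on D(X)={4,5,6,8} D(W)={3,4,5,9}: W {3,4,5,9}->{5,9}
So after all 4 constraints: D(Y) = {3,4}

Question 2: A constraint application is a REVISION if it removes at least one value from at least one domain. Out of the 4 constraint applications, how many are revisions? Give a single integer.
Constraint 1 (Y != W) on D(Y)={3,4,8,9} D(W)={3,4,5,9}: no change => not a revision
Constraint 2 (Y < X) on D(Y)={3,4,8,9} D(X)={4,5,6,8}: Y {3,4,8,9}->{3,4} => REVISION
Constraint 3 (Y < X) on D(Y)={3,4} D(X)={4,5,6,8}: no change => not a revision
Constraint 4 (X < W) on D(X)={4,5,6,8} D(W)={3,4,5,9}: W {3,4,5,9}->{5,9} => REVISION
Total revisions = 2

Answer: 2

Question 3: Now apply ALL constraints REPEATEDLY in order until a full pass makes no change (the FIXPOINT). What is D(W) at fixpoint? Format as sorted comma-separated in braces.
pass 0 (initial): D(W)={3,4,5,9}
pass 1: W {3,4,5,9}->{5,9}; Y {3,4,8,9}->{3,4}
pass 2: no change
Fixpoint after 2 passes: D(W) = {5,9}

Answer: {5,9}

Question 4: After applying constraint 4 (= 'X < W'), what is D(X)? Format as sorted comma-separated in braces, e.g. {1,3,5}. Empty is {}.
Constraint 1 (Y != W) on D(Y)={3,4,8,9} D(W)={3,4,5,9}: no change
Constraint 2 (Y < X) on D(Y)={3,4,8,9} D(X)={4,5,6,8}: Y {3,4,8,9}->{3,4}
Constraint 3 (Y < X) on D(Y)={3,4} D(X)={4,5,6,8}: no change
Constraint 4 (X < W) on D(X)={4,5,6,8} D(W)={3,4,5,9}: W {3,4,5,9}->{5,9}
So after constraint 4: D(X) = {4,5,6,8}

Answer: {4,5,6,8}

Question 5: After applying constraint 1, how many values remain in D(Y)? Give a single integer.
Answer: 4

Derivation:
Constraint 1 (Y != W) on D(Y)={3,4,8,9} D(W)={3,4,5,9}: no change
So after constraint 1: D(Y)={3,4,8,9}, size = 4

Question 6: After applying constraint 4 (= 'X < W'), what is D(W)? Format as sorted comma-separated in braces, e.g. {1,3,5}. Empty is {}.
Answer: {5,9}

Derivation:
Constraint 1 (Y != W) on D(Y)={3,4,8,9} D(W)={3,4,5,9}: no change
Constraint 2 (Y < X) on D(Y)={3,4,8,9} D(X)={4,5,6,8}: Y {3,4,8,9}->{3,4}
Constraint 3 (Y < X) on D(Y)={3,4} D(X)={4,5,6,8}: no change
Constraint 4 (X < W) on D(X)={4,5,6,8} D(W)={3,4,5,9}: W {3,4,5,9}->{5,9}
So after constraint 4: D(W) = {5,9}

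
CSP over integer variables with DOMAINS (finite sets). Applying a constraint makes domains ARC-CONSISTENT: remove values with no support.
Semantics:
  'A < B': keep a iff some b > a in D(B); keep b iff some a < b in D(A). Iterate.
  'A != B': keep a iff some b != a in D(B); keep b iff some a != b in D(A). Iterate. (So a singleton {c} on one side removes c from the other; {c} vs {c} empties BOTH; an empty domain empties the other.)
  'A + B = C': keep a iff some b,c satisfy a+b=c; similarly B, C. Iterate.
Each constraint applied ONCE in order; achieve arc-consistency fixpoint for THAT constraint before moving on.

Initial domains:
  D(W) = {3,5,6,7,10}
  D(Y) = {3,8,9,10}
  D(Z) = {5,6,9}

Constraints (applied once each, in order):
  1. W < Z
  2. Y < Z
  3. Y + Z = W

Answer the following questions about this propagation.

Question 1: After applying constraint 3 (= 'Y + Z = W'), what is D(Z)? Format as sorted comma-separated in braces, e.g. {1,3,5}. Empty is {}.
Constraint 1 (W < Z) on D(W)={3,5,6,7,10} D(Z)={5,6,9}: W {3,5,6,7,10}->{3,5,6,7}
Constraint 2 (Y < Z) on D(Y)={3,8,9,10} D(Z)={5,6,9}: Y {3,8,9,10}->{3,8}
Constraint 3 (Y + Z = W) on D(Y)={3,8} D(Z)={5,6,9} D(W)={3,5,6,7}: Y {3,8}->{}; Z {5,6,9}->{}; W {3,5,6,7}->{}
So after constraint 3: D(Z) = {}

Answer: {}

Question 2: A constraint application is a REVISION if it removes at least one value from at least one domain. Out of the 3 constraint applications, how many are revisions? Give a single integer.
Constraint 1 (W < Z) on D(W)={3,5,6,7,10} D(Z)={5,6,9}: W {3,5,6,7,10}->{3,5,6,7} => REVISION
Constraint 2 (Y < Z) on D(Y)={3,8,9,10} D(Z)={5,6,9}: Y {3,8,9,10}->{3,8} => REVISION
Constraint 3 (Y + Z = W) on D(Y)={3,8} D(Z)={5,6,9} D(W)={3,5,6,7}: Y {3,8}->{}; Z {5,6,9}->{}; W {3,5,6,7}->{} => REVISION
Total revisions = 3

Answer: 3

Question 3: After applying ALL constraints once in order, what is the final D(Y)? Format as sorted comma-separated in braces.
Constraint 1 (W < Z) on D(W)={3,5,6,7,10} D(Z)={5,6,9}: W {3,5,6,7,10}->{3,5,6,7}
Constraint 2 (Y < Z) on D(Y)={3,8,9,10} D(Z)={5,6,9}: Y {3,8,9,10}->{3,8}
Constraint 3 (Y + Z = W) on D(Y)={3,8} D(Z)={5,6,9} D(W)={3,5,6,7}: Y {3,8}->{}; Z {5,6,9}->{}; W {3,5,6,7}->{}
So after all 3 constraints: D(Y) = {}

Answer: {}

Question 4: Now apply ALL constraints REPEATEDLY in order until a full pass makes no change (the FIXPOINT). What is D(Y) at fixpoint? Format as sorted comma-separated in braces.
pass 0 (initial): D(Y)={3,8,9,10}
pass 1: W {3,5,6,7,10}->{}; Y {3,8,9,10}->{}; Z {5,6,9}->{}
pass 2: no change
Fixpoint after 2 passes: D(Y) = {}

Answer: {}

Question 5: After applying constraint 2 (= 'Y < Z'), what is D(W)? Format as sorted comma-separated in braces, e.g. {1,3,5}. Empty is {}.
Constraint 1 (W < Z) on D(W)={3,5,6,7,10} D(Z)={5,6,9}: W {3,5,6,7,10}->{3,5,6,7}
Constraint 2 (Y < Z) on D(Y)={3,8,9,10} D(Z)={5,6,9}: Y {3,8,9,10}->{3,8}
So after constraint 2: D(W) = {3,5,6,7}

Answer: {3,5,6,7}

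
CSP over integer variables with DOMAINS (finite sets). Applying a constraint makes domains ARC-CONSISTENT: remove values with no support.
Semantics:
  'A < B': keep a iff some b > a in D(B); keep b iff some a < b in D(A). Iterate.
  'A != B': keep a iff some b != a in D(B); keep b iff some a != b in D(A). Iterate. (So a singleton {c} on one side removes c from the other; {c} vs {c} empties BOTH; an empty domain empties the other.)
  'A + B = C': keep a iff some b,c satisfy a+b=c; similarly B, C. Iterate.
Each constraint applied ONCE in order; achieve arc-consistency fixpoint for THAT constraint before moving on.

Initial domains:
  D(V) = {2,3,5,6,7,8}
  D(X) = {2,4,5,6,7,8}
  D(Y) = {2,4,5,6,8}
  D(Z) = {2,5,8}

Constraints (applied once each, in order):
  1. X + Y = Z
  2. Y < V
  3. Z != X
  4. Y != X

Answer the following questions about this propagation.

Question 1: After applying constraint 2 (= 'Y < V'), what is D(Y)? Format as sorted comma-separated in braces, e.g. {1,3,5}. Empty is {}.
Answer: {2,4,6}

Derivation:
Constraint 1 (X + Y = Z) on D(X)={2,4,5,6,7,8} D(Y)={2,4,5,6,8} D(Z)={2,5,8}: X {2,4,5,6,7,8}->{2,4,6}; Y {2,4,5,6,8}->{2,4,6}; Z {2,5,8}->{8}
Constraint 2 (Y < V) on D(Y)={2,4,6} D(V)={2,3,5,6,7,8}: V {2,3,5,6,7,8}->{3,5,6,7,8}
So after constraint 2: D(Y) = {2,4,6}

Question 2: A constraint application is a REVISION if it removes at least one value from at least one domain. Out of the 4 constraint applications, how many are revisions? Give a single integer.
Constraint 1 (X + Y = Z) on D(X)={2,4,5,6,7,8} D(Y)={2,4,5,6,8} D(Z)={2,5,8}: X {2,4,5,6,7,8}->{2,4,6}; Y {2,4,5,6,8}->{2,4,6}; Z {2,5,8}->{8} => REVISION
Constraint 2 (Y < V) on D(Y)={2,4,6} D(V)={2,3,5,6,7,8}: V {2,3,5,6,7,8}->{3,5,6,7,8} => REVISION
Constraint 3 (Z != X) on D(Z)={8} D(X)={2,4,6}: no change => not a revision
Constraint 4 (Y != X) on D(Y)={2,4,6} D(X)={2,4,6}: no change => not a revision
Total revisions = 2

Answer: 2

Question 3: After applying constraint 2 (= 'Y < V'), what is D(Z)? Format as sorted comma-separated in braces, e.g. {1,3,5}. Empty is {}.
Constraint 1 (X + Y = Z) on D(X)={2,4,5,6,7,8} D(Y)={2,4,5,6,8} D(Z)={2,5,8}: X {2,4,5,6,7,8}->{2,4,6}; Y {2,4,5,6,8}->{2,4,6}; Z {2,5,8}->{8}
Constraint 2 (Y < V) on D(Y)={2,4,6} D(V)={2,3,5,6,7,8}: V {2,3,5,6,7,8}->{3,5,6,7,8}
So after constraint 2: D(Z) = {8}

Answer: {8}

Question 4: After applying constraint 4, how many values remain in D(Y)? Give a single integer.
Answer: 3

Derivation:
Constraint 1 (X + Y = Z) on D(X)={2,4,5,6,7,8} D(Y)={2,4,5,6,8} D(Z)={2,5,8}: X {2,4,5,6,7,8}->{2,4,6}; Y {2,4,5,6,8}->{2,4,6}; Z {2,5,8}->{8}
Constraint 2 (Y < V) on D(Y)={2,4,6} D(V)={2,3,5,6,7,8}: V {2,3,5,6,7,8}->{3,5,6,7,8}
Constraint 3 (Z != X) on D(Z)={8} D(X)={2,4,6}: no change
Constraint 4 (Y != X) on D(Y)={2,4,6} D(X)={2,4,6}: no change
So after constraint 4: D(Y)={2,4,6}, size = 3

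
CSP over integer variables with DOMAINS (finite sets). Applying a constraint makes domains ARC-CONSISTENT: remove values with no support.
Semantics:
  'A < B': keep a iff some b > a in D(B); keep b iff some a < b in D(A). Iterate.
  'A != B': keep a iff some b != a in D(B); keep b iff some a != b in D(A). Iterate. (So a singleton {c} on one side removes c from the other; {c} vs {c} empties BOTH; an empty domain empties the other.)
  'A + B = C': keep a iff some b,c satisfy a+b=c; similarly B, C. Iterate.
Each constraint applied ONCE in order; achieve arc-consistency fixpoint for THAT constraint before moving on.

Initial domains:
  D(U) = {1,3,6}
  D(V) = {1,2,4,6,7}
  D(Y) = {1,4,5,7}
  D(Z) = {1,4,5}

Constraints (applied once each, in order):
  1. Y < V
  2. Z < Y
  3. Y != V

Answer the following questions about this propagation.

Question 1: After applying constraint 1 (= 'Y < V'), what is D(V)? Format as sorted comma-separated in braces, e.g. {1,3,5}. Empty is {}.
Constraint 1 (Y < V) on D(Y)={1,4,5,7} D(V)={1,2,4,6,7}: Y {1,4,5,7}->{1,4,5}; V {1,2,4,6,7}->{2,4,6,7}
So after constraint 1: D(V) = {2,4,6,7}

Answer: {2,4,6,7}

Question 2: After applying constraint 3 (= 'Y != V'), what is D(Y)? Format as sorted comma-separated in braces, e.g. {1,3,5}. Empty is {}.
Constraint 1 (Y < V) on D(Y)={1,4,5,7} D(V)={1,2,4,6,7}: Y {1,4,5,7}->{1,4,5}; V {1,2,4,6,7}->{2,4,6,7}
Constraint 2 (Z < Y) on D(Z)={1,4,5} D(Y)={1,4,5}: Z {1,4,5}->{1,4}; Y {1,4,5}->{4,5}
Constraint 3 (Y != V) on D(Y)={4,5} D(V)={2,4,6,7}: no change
So after constraint 3: D(Y) = {4,5}

Answer: {4,5}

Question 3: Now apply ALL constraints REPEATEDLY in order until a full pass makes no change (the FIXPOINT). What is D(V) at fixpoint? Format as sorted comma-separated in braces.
Answer: {6,7}

Derivation:
pass 0 (initial): D(V)={1,2,4,6,7}
pass 1: V {1,2,4,6,7}->{2,4,6,7}; Y {1,4,5,7}->{4,5}; Z {1,4,5}->{1,4}
pass 2: V {2,4,6,7}->{6,7}
pass 3: no change
Fixpoint after 3 passes: D(V) = {6,7}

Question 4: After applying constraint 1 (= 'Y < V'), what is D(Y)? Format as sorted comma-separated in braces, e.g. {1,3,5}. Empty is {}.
Constraint 1 (Y < V) on D(Y)={1,4,5,7} D(V)={1,2,4,6,7}: Y {1,4,5,7}->{1,4,5}; V {1,2,4,6,7}->{2,4,6,7}
So after constraint 1: D(Y) = {1,4,5}

Answer: {1,4,5}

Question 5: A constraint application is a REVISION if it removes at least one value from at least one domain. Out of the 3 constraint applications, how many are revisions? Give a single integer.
Answer: 2

Derivation:
Constraint 1 (Y < V) on D(Y)={1,4,5,7} D(V)={1,2,4,6,7}: Y {1,4,5,7}->{1,4,5}; V {1,2,4,6,7}->{2,4,6,7} => REVISION
Constraint 2 (Z < Y) on D(Z)={1,4,5} D(Y)={1,4,5}: Z {1,4,5}->{1,4}; Y {1,4,5}->{4,5} => REVISION
Constraint 3 (Y != V) on D(Y)={4,5} D(V)={2,4,6,7}: no change => not a revision
Total revisions = 2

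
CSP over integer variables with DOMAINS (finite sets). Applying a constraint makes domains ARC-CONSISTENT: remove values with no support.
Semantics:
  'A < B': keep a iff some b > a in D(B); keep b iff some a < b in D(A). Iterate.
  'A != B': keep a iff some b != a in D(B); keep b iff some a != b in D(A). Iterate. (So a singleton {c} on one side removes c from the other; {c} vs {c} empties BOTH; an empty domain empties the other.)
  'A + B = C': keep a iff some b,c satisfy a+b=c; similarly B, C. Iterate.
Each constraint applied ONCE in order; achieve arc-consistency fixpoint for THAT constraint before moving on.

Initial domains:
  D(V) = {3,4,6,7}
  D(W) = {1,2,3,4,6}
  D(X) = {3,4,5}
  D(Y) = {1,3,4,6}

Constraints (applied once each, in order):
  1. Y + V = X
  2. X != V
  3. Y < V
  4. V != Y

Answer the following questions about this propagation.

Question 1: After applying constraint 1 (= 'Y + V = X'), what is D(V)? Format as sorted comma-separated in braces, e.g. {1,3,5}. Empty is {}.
Constraint 1 (Y + V = X) on D(Y)={1,3,4,6} D(V)={3,4,6,7} D(X)={3,4,5}: Y {1,3,4,6}->{1}; V {3,4,6,7}->{3,4}; X {3,4,5}->{4,5}
So after constraint 1: D(V) = {3,4}

Answer: {3,4}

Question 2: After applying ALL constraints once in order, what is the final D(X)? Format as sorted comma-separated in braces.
Answer: {4,5}

Derivation:
Constraint 1 (Y + V = X) on D(Y)={1,3,4,6} D(V)={3,4,6,7} D(X)={3,4,5}: Y {1,3,4,6}->{1}; V {3,4,6,7}->{3,4}; X {3,4,5}->{4,5}
Constraint 2 (X != V) on D(X)={4,5} D(V)={3,4}: no change
Constraint 3 (Y < V) on D(Y)={1} D(V)={3,4}: no change
Constraint 4 (V != Y) on D(V)={3,4} D(Y)={1}: no change
So after all 4 constraints: D(X) = {4,5}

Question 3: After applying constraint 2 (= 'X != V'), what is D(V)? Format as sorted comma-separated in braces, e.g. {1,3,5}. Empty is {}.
Answer: {3,4}

Derivation:
Constraint 1 (Y + V = X) on D(Y)={1,3,4,6} D(V)={3,4,6,7} D(X)={3,4,5}: Y {1,3,4,6}->{1}; V {3,4,6,7}->{3,4}; X {3,4,5}->{4,5}
Constraint 2 (X != V) on D(X)={4,5} D(V)={3,4}: no change
So after constraint 2: D(V) = {3,4}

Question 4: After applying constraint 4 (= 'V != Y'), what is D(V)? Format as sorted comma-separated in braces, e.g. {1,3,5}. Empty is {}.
Constraint 1 (Y + V = X) on D(Y)={1,3,4,6} D(V)={3,4,6,7} D(X)={3,4,5}: Y {1,3,4,6}->{1}; V {3,4,6,7}->{3,4}; X {3,4,5}->{4,5}
Constraint 2 (X != V) on D(X)={4,5} D(V)={3,4}: no change
Constraint 3 (Y < V) on D(Y)={1} D(V)={3,4}: no change
Constraint 4 (V != Y) on D(V)={3,4} D(Y)={1}: no change
So after constraint 4: D(V) = {3,4}

Answer: {3,4}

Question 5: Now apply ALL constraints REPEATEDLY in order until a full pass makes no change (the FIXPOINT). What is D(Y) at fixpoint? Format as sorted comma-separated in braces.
Answer: {1}

Derivation:
pass 0 (initial): D(Y)={1,3,4,6}
pass 1: V {3,4,6,7}->{3,4}; X {3,4,5}->{4,5}; Y {1,3,4,6}->{1}
pass 2: no change
Fixpoint after 2 passes: D(Y) = {1}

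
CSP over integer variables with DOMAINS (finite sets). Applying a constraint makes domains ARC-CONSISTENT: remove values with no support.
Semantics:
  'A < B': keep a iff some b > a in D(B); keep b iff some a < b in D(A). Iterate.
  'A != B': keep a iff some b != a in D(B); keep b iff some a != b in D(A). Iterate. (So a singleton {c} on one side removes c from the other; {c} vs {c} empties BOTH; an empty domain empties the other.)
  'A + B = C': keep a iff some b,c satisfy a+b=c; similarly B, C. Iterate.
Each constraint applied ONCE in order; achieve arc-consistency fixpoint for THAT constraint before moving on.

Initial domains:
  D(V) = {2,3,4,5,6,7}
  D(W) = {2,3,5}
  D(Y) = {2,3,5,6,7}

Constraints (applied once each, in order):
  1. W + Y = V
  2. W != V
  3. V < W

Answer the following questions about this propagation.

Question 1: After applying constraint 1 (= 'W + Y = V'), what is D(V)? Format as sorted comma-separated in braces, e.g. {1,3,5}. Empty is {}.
Answer: {4,5,6,7}

Derivation:
Constraint 1 (W + Y = V) on D(W)={2,3,5} D(Y)={2,3,5,6,7} D(V)={2,3,4,5,6,7}: Y {2,3,5,6,7}->{2,3,5}; V {2,3,4,5,6,7}->{4,5,6,7}
So after constraint 1: D(V) = {4,5,6,7}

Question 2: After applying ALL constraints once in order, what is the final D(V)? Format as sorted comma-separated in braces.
Constraint 1 (W + Y = V) on D(W)={2,3,5} D(Y)={2,3,5,6,7} D(V)={2,3,4,5,6,7}: Y {2,3,5,6,7}->{2,3,5}; V {2,3,4,5,6,7}->{4,5,6,7}
Constraint 2 (W != V) on D(W)={2,3,5} D(V)={4,5,6,7}: no change
Constraint 3 (V < W) on D(V)={4,5,6,7} D(W)={2,3,5}: V {4,5,6,7}->{4}; W {2,3,5}->{5}
So after all 3 constraints: D(V) = {4}

Answer: {4}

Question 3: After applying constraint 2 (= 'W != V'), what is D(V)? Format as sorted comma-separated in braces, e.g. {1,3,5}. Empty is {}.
Constraint 1 (W + Y = V) on D(W)={2,3,5} D(Y)={2,3,5,6,7} D(V)={2,3,4,5,6,7}: Y {2,3,5,6,7}->{2,3,5}; V {2,3,4,5,6,7}->{4,5,6,7}
Constraint 2 (W != V) on D(W)={2,3,5} D(V)={4,5,6,7}: no change
So after constraint 2: D(V) = {4,5,6,7}

Answer: {4,5,6,7}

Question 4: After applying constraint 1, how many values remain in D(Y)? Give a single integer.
Constraint 1 (W + Y = V) on D(W)={2,3,5} D(Y)={2,3,5,6,7} D(V)={2,3,4,5,6,7}: Y {2,3,5,6,7}->{2,3,5}; V {2,3,4,5,6,7}->{4,5,6,7}
So after constraint 1: D(Y)={2,3,5}, size = 3

Answer: 3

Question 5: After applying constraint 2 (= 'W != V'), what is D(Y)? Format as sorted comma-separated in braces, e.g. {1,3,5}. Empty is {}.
Constraint 1 (W + Y = V) on D(W)={2,3,5} D(Y)={2,3,5,6,7} D(V)={2,3,4,5,6,7}: Y {2,3,5,6,7}->{2,3,5}; V {2,3,4,5,6,7}->{4,5,6,7}
Constraint 2 (W != V) on D(W)={2,3,5} D(V)={4,5,6,7}: no change
So after constraint 2: D(Y) = {2,3,5}

Answer: {2,3,5}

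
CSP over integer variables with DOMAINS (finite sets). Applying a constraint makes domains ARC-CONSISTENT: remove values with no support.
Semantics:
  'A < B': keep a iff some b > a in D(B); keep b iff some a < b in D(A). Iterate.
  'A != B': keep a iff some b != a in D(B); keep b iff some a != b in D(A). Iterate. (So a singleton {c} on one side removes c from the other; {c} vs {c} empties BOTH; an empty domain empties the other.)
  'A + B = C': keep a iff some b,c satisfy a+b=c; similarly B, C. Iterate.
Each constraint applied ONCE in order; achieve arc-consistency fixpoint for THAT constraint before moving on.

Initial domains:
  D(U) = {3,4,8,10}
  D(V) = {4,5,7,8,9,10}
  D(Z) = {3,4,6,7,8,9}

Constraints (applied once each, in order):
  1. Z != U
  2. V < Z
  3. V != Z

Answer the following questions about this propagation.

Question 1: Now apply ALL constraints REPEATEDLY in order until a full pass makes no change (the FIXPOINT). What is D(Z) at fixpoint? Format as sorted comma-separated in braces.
Answer: {6,7,8,9}

Derivation:
pass 0 (initial): D(Z)={3,4,6,7,8,9}
pass 1: V {4,5,7,8,9,10}->{4,5,7,8}; Z {3,4,6,7,8,9}->{6,7,8,9}
pass 2: no change
Fixpoint after 2 passes: D(Z) = {6,7,8,9}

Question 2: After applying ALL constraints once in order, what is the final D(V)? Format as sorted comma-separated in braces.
Constraint 1 (Z != U) on D(Z)={3,4,6,7,8,9} D(U)={3,4,8,10}: no change
Constraint 2 (V < Z) on D(V)={4,5,7,8,9,10} D(Z)={3,4,6,7,8,9}: V {4,5,7,8,9,10}->{4,5,7,8}; Z {3,4,6,7,8,9}->{6,7,8,9}
Constraint 3 (V != Z) on D(V)={4,5,7,8} D(Z)={6,7,8,9}: no change
So after all 3 constraints: D(V) = {4,5,7,8}

Answer: {4,5,7,8}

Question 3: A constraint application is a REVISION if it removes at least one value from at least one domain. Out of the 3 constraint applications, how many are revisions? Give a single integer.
Answer: 1

Derivation:
Constraint 1 (Z != U) on D(Z)={3,4,6,7,8,9} D(U)={3,4,8,10}: no change => not a revision
Constraint 2 (V < Z) on D(V)={4,5,7,8,9,10} D(Z)={3,4,6,7,8,9}: V {4,5,7,8,9,10}->{4,5,7,8}; Z {3,4,6,7,8,9}->{6,7,8,9} => REVISION
Constraint 3 (V != Z) on D(V)={4,5,7,8} D(Z)={6,7,8,9}: no change => not a revision
Total revisions = 1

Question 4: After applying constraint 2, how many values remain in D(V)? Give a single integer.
Answer: 4

Derivation:
Constraint 1 (Z != U) on D(Z)={3,4,6,7,8,9} D(U)={3,4,8,10}: no change
Constraint 2 (V < Z) on D(V)={4,5,7,8,9,10} D(Z)={3,4,6,7,8,9}: V {4,5,7,8,9,10}->{4,5,7,8}; Z {3,4,6,7,8,9}->{6,7,8,9}
So after constraint 2: D(V)={4,5,7,8}, size = 4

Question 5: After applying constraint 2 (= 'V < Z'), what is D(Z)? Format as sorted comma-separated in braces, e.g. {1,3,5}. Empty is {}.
Answer: {6,7,8,9}

Derivation:
Constraint 1 (Z != U) on D(Z)={3,4,6,7,8,9} D(U)={3,4,8,10}: no change
Constraint 2 (V < Z) on D(V)={4,5,7,8,9,10} D(Z)={3,4,6,7,8,9}: V {4,5,7,8,9,10}->{4,5,7,8}; Z {3,4,6,7,8,9}->{6,7,8,9}
So after constraint 2: D(Z) = {6,7,8,9}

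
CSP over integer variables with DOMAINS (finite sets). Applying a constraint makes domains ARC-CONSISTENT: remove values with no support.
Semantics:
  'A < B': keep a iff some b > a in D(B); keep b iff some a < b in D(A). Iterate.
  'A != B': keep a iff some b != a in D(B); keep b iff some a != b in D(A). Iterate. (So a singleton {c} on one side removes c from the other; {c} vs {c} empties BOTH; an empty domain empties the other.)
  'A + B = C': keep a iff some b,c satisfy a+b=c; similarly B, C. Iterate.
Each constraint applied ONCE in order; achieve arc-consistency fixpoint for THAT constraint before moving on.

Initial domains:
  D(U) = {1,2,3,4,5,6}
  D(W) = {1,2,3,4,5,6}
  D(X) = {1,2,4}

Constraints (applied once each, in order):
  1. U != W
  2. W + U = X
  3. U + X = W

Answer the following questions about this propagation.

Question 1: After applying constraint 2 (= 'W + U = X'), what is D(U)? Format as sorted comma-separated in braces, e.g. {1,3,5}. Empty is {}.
Answer: {1,2,3}

Derivation:
Constraint 1 (U != W) on D(U)={1,2,3,4,5,6} D(W)={1,2,3,4,5,6}: no change
Constraint 2 (W + U = X) on D(W)={1,2,3,4,5,6} D(U)={1,2,3,4,5,6} D(X)={1,2,4}: W {1,2,3,4,5,6}->{1,2,3}; U {1,2,3,4,5,6}->{1,2,3}; X {1,2,4}->{2,4}
So after constraint 2: D(U) = {1,2,3}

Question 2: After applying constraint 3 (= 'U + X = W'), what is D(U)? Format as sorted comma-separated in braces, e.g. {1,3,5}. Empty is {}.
Constraint 1 (U != W) on D(U)={1,2,3,4,5,6} D(W)={1,2,3,4,5,6}: no change
Constraint 2 (W + U = X) on D(W)={1,2,3,4,5,6} D(U)={1,2,3,4,5,6} D(X)={1,2,4}: W {1,2,3,4,5,6}->{1,2,3}; U {1,2,3,4,5,6}->{1,2,3}; X {1,2,4}->{2,4}
Constraint 3 (U + X = W) on D(U)={1,2,3} D(X)={2,4} D(W)={1,2,3}: U {1,2,3}->{1}; X {2,4}->{2}; W {1,2,3}->{3}
So after constraint 3: D(U) = {1}

Answer: {1}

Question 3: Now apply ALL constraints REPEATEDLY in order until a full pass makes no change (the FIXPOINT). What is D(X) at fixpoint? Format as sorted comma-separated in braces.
Answer: {}

Derivation:
pass 0 (initial): D(X)={1,2,4}
pass 1: U {1,2,3,4,5,6}->{1}; W {1,2,3,4,5,6}->{3}; X {1,2,4}->{2}
pass 2: U {1}->{}; W {3}->{}; X {2}->{}
pass 3: no change
Fixpoint after 3 passes: D(X) = {}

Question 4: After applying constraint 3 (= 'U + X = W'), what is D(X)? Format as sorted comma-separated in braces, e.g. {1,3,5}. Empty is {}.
Constraint 1 (U != W) on D(U)={1,2,3,4,5,6} D(W)={1,2,3,4,5,6}: no change
Constraint 2 (W + U = X) on D(W)={1,2,3,4,5,6} D(U)={1,2,3,4,5,6} D(X)={1,2,4}: W {1,2,3,4,5,6}->{1,2,3}; U {1,2,3,4,5,6}->{1,2,3}; X {1,2,4}->{2,4}
Constraint 3 (U + X = W) on D(U)={1,2,3} D(X)={2,4} D(W)={1,2,3}: U {1,2,3}->{1}; X {2,4}->{2}; W {1,2,3}->{3}
So after constraint 3: D(X) = {2}

Answer: {2}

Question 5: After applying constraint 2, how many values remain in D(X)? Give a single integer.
Answer: 2

Derivation:
Constraint 1 (U != W) on D(U)={1,2,3,4,5,6} D(W)={1,2,3,4,5,6}: no change
Constraint 2 (W + U = X) on D(W)={1,2,3,4,5,6} D(U)={1,2,3,4,5,6} D(X)={1,2,4}: W {1,2,3,4,5,6}->{1,2,3}; U {1,2,3,4,5,6}->{1,2,3}; X {1,2,4}->{2,4}
So after constraint 2: D(X)={2,4}, size = 2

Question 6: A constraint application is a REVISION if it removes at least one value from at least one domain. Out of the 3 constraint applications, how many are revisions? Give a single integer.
Constraint 1 (U != W) on D(U)={1,2,3,4,5,6} D(W)={1,2,3,4,5,6}: no change => not a revision
Constraint 2 (W + U = X) on D(W)={1,2,3,4,5,6} D(U)={1,2,3,4,5,6} D(X)={1,2,4}: W {1,2,3,4,5,6}->{1,2,3}; U {1,2,3,4,5,6}->{1,2,3}; X {1,2,4}->{2,4} => REVISION
Constraint 3 (U + X = W) on D(U)={1,2,3} D(X)={2,4} D(W)={1,2,3}: U {1,2,3}->{1}; X {2,4}->{2}; W {1,2,3}->{3} => REVISION
Total revisions = 2

Answer: 2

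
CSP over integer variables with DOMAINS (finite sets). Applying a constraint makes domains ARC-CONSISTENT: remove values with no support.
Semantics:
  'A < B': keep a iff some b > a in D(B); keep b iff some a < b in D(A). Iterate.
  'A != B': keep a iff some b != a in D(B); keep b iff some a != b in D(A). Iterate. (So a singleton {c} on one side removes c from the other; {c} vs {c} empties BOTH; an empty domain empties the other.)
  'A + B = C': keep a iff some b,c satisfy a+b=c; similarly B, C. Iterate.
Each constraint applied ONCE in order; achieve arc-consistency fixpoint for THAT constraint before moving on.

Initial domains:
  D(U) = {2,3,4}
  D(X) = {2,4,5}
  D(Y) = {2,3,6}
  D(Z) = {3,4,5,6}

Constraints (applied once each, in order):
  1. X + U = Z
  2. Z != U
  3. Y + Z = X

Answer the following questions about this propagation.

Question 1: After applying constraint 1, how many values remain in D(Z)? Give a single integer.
Constraint 1 (X + U = Z) on D(X)={2,4,5} D(U)={2,3,4} D(Z)={3,4,5,6}: X {2,4,5}->{2,4}; Z {3,4,5,6}->{4,5,6}
So after constraint 1: D(Z)={4,5,6}, size = 3

Answer: 3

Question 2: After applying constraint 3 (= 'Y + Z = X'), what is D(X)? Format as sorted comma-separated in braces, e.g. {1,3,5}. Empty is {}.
Constraint 1 (X + U = Z) on D(X)={2,4,5} D(U)={2,3,4} D(Z)={3,4,5,6}: X {2,4,5}->{2,4}; Z {3,4,5,6}->{4,5,6}
Constraint 2 (Z != U) on D(Z)={4,5,6} D(U)={2,3,4}: no change
Constraint 3 (Y + Z = X) on D(Y)={2,3,6} D(Z)={4,5,6} D(X)={2,4}: Y {2,3,6}->{}; Z {4,5,6}->{}; X {2,4}->{}
So after constraint 3: D(X) = {}

Answer: {}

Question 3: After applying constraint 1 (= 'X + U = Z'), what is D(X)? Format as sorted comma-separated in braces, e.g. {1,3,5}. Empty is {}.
Constraint 1 (X + U = Z) on D(X)={2,4,5} D(U)={2,3,4} D(Z)={3,4,5,6}: X {2,4,5}->{2,4}; Z {3,4,5,6}->{4,5,6}
So after constraint 1: D(X) = {2,4}

Answer: {2,4}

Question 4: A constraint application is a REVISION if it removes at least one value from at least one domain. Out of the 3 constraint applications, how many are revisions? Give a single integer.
Answer: 2

Derivation:
Constraint 1 (X + U = Z) on D(X)={2,4,5} D(U)={2,3,4} D(Z)={3,4,5,6}: X {2,4,5}->{2,4}; Z {3,4,5,6}->{4,5,6} => REVISION
Constraint 2 (Z != U) on D(Z)={4,5,6} D(U)={2,3,4}: no change => not a revision
Constraint 3 (Y + Z = X) on D(Y)={2,3,6} D(Z)={4,5,6} D(X)={2,4}: Y {2,3,6}->{}; Z {4,5,6}->{}; X {2,4}->{} => REVISION
Total revisions = 2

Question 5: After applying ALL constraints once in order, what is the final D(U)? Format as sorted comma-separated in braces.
Answer: {2,3,4}

Derivation:
Constraint 1 (X + U = Z) on D(X)={2,4,5} D(U)={2,3,4} D(Z)={3,4,5,6}: X {2,4,5}->{2,4}; Z {3,4,5,6}->{4,5,6}
Constraint 2 (Z != U) on D(Z)={4,5,6} D(U)={2,3,4}: no change
Constraint 3 (Y + Z = X) on D(Y)={2,3,6} D(Z)={4,5,6} D(X)={2,4}: Y {2,3,6}->{}; Z {4,5,6}->{}; X {2,4}->{}
So after all 3 constraints: D(U) = {2,3,4}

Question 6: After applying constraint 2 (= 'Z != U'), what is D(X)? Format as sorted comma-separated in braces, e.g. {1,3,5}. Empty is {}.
Constraint 1 (X + U = Z) on D(X)={2,4,5} D(U)={2,3,4} D(Z)={3,4,5,6}: X {2,4,5}->{2,4}; Z {3,4,5,6}->{4,5,6}
Constraint 2 (Z != U) on D(Z)={4,5,6} D(U)={2,3,4}: no change
So after constraint 2: D(X) = {2,4}

Answer: {2,4}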